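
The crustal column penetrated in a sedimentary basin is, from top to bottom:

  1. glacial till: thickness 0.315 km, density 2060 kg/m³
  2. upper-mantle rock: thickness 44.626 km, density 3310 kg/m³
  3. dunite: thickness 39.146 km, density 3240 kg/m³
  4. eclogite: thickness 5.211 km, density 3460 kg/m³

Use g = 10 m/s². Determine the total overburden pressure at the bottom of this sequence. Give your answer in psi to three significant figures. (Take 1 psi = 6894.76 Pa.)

glacial till: 2060 kg/m³ × 10 m/s² × 315 m = 6.489×10^6 Pa = 941.1 psi
upper-mantle rock: 3310 kg/m³ × 10 m/s² × 44626 m = 1.477×10^9 Pa = 2.142×10^5 psi
dunite: 3240 kg/m³ × 10 m/s² × 39146 m = 1.268×10^9 Pa = 1.840×10^5 psi
eclogite: 3460 kg/m³ × 10 m/s² × 5211 m = 1.803×10^8 Pa = 26150 psi
Total = 941.1 + 2.142×10^5 + 1.840×10^5 + 26150 = 4.2529×10^5 psi

425000 psi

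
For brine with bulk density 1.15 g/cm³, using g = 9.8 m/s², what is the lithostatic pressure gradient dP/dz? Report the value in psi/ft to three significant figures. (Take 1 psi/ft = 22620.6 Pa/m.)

0.498 psi/ft

dP/dz = ρg = 1150 kg/m³ × 9.8 m/s² = 11270 Pa/m
= 11270 Pa/m × (1 psi/ft / 22621 Pa/m) = 0.49822 psi/ft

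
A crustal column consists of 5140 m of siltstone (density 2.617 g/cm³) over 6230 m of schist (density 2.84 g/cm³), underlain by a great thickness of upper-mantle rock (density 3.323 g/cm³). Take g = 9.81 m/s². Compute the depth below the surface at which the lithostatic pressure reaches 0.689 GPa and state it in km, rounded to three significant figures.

Pressure at base of upper layers: 2617×9.81×5140 + 2840×9.81×6230 = 3.055×10^8 Pa = 0.3055 GPa
Remaining pressure to be supplied by upper-mantle rock: 6.890×10^8 − 3.055×10^8 = 3.835×10^8 Pa
Additional depth in upper-mantle rock = 3.835×10^8 Pa / (3323 kg/m³ × 9.81 m/s²) = 11763 m
Total depth = 11370 m + 11763 m = 23133 m
= 23.133 km

23.1 km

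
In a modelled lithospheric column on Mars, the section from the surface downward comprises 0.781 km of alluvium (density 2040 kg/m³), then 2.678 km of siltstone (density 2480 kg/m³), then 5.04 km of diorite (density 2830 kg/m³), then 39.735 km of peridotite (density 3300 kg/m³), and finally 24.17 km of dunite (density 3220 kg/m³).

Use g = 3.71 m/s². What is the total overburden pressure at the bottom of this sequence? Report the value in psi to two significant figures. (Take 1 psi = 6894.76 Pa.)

alluvium: 2040 kg/m³ × 3.71 m/s² × 781 m = 5.911×10^6 Pa = 857.3 psi
siltstone: 2480 kg/m³ × 3.71 m/s² × 2678 m = 2.464×10^7 Pa = 3574 psi
diorite: 2830 kg/m³ × 3.71 m/s² × 5040 m = 5.292×10^7 Pa = 7675 psi
peridotite: 3300 kg/m³ × 3.71 m/s² × 39735 m = 4.865×10^8 Pa = 70557 psi
dunite: 3220 kg/m³ × 3.71 m/s² × 24170 m = 2.887×10^8 Pa = 41878 psi
Total = 857.3 + 3574 + 7675 + 70557 + 41878 = 1.2454×10^5 psi

120000 psi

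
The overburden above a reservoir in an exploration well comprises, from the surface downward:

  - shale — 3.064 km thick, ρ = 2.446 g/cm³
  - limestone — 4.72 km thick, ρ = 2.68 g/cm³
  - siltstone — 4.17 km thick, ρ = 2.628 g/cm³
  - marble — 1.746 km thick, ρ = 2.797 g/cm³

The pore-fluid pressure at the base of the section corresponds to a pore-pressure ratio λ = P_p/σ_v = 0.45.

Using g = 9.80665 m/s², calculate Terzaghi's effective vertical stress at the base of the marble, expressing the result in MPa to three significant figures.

Overburden (lithostatic) stress σ_v:
shale: 2446 kg/m³ × 9.80665 m/s² × 3064 m = 7.350×10^7 Pa = 73.50 MPa
limestone: 2680 kg/m³ × 9.80665 m/s² × 4720 m = 1.241×10^8 Pa = 124.1 MPa
siltstone: 2628 kg/m³ × 9.80665 m/s² × 4170 m = 1.075×10^8 Pa = 107.5 MPa
marble: 2797 kg/m³ × 9.80665 m/s² × 1746 m = 4.789×10^7 Pa = 47.89 MPa
Total = 73.50 + 124.1 + 107.5 + 47.89 = 352.91 MPa
Pore pressure P_p = λ·σ_v = 0.45 × 352.9 MPa = 158.8 MPa
Effective stress σ' = σ_v − P_p = 352.9 − 158.8 = 194.10 MPa

194 MPa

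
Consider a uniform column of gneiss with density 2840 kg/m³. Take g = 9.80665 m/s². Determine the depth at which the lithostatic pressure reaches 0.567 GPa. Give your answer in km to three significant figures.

20.4 km

h = P/(ρg) = 0.567 GPa / (2840 kg/m³ × 9.80665 m/s²) = 5.670×10^8 Pa / 27851 Pa/m = 20358 m
= 20.358 km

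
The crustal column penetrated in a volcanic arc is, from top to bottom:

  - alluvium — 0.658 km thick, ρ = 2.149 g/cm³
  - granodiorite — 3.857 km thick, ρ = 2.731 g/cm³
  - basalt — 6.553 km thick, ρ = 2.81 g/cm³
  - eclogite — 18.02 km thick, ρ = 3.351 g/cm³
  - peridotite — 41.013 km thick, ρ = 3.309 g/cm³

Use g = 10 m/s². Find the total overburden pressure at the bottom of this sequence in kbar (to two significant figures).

alluvium: 2149 kg/m³ × 10 m/s² × 658 m = 1.414×10^7 Pa = 0.1414 kbar
granodiorite: 2731 kg/m³ × 10 m/s² × 3857 m = 1.053×10^8 Pa = 1.053 kbar
basalt: 2810 kg/m³ × 10 m/s² × 6553 m = 1.841×10^8 Pa = 1.841 kbar
eclogite: 3351 kg/m³ × 10 m/s² × 18020 m = 6.039×10^8 Pa = 6.039 kbar
peridotite: 3309 kg/m³ × 10 m/s² × 41013 m = 1.357×10^9 Pa = 13.57 kbar
Total = 0.1414 + 1.053 + 1.841 + 6.039 + 13.57 = 22.646 kbar

23 kbar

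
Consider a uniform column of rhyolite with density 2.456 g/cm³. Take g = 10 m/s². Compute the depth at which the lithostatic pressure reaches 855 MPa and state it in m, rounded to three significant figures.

34800 m

h = P/(ρg) = 855 MPa / (2456 kg/m³ × 10 m/s²) = 8.550×10^8 Pa / 24560 Pa/m = 34813 m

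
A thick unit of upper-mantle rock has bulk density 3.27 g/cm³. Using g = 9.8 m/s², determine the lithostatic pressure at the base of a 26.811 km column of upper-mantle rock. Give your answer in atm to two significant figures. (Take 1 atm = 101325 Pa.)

upper-mantle rock: 3270 kg/m³ × 9.8 m/s² × 26811 m = 8.592×10^8 Pa = 8479 atm

8500 atm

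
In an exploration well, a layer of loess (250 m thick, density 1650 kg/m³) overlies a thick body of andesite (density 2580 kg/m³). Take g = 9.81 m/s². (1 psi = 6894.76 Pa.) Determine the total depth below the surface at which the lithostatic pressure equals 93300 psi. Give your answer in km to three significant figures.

Pressure at base of upper layers: 1650×9.81×250 = 4.047×10^6 Pa = 586.9 psi
Remaining pressure to be supplied by andesite: 6.433×10^8 − 4.047×10^6 = 6.392×10^8 Pa
Additional depth in andesite = 6.392×10^8 Pa / (2580 kg/m³ × 9.81 m/s²) = 25256 m
Total depth = 250 m + 25256 m = 25506 m
= 25.506 km

25.5 km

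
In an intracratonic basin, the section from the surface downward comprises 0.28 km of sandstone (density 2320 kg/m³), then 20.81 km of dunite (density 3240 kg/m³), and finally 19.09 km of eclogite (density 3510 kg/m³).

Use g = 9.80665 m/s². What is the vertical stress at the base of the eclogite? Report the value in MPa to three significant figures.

1320 MPa

sandstone: 2320 kg/m³ × 9.80665 m/s² × 280 m = 6.370×10^6 Pa = 6.370 MPa
dunite: 3240 kg/m³ × 9.80665 m/s² × 20810 m = 6.612×10^8 Pa = 661.2 MPa
eclogite: 3510 kg/m³ × 9.80665 m/s² × 19090 m = 6.571×10^8 Pa = 657.1 MPa
Total = 6.370 + 661.2 + 657.1 = 1324.7 MPa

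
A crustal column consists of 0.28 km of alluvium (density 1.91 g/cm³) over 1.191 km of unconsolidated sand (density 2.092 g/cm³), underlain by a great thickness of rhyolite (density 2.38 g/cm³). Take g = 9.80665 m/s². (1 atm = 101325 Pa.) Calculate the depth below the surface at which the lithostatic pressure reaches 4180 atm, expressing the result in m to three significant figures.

18300 m

Pressure at base of upper layers: 1910×9.80665×280 + 2092×9.80665×1191 = 2.968×10^7 Pa = 292.9 atm
Remaining pressure to be supplied by rhyolite: 4.235×10^8 − 2.968×10^7 = 3.939×10^8 Pa
Additional depth in rhyolite = 3.939×10^8 Pa / (2380 kg/m³ × 9.80665 m/s²) = 16875 m
Total depth = 1471 m + 16875 m = 18346 m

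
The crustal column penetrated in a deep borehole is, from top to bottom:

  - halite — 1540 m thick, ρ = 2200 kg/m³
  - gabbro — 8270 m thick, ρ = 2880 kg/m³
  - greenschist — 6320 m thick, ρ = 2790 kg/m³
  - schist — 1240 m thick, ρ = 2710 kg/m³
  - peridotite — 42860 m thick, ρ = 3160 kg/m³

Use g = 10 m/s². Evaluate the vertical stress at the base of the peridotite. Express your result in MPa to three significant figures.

1840 MPa

halite: 2200 kg/m³ × 10 m/s² × 1540 m = 3.388×10^7 Pa = 33.88 MPa
gabbro: 2880 kg/m³ × 10 m/s² × 8270 m = 2.382×10^8 Pa = 238.2 MPa
greenschist: 2790 kg/m³ × 10 m/s² × 6320 m = 1.763×10^8 Pa = 176.3 MPa
schist: 2710 kg/m³ × 10 m/s² × 1240 m = 3.360×10^7 Pa = 33.60 MPa
peridotite: 3160 kg/m³ × 10 m/s² × 42860 m = 1.354×10^9 Pa = 1354 MPa
Total = 33.88 + 238.2 + 176.3 + 33.60 + 1354 = 1836.4 MPa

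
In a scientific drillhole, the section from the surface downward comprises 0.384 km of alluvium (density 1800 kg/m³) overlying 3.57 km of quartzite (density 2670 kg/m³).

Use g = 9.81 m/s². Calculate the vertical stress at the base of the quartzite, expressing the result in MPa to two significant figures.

alluvium: 1800 kg/m³ × 9.81 m/s² × 384 m = 6.781×10^6 Pa = 6.781 MPa
quartzite: 2670 kg/m³ × 9.81 m/s² × 3570 m = 9.351×10^7 Pa = 93.51 MPa
Total = 6.781 + 93.51 = 100.29 MPa

100 MPa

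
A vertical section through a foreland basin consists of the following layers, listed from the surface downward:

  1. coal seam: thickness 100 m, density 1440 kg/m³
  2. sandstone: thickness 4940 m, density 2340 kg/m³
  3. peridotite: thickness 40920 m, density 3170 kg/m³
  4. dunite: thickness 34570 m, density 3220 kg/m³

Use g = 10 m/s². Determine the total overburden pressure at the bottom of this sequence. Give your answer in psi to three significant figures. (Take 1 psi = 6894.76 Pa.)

367000 psi

coal seam: 1440 kg/m³ × 10 m/s² × 100 m = 1.440×10^6 Pa = 208.9 psi
sandstone: 2340 kg/m³ × 10 m/s² × 4940 m = 1.156×10^8 Pa = 16766 psi
peridotite: 3170 kg/m³ × 10 m/s² × 40920 m = 1.297×10^9 Pa = 1.881×10^5 psi
dunite: 3220 kg/m³ × 10 m/s² × 34570 m = 1.113×10^9 Pa = 1.614×10^5 psi
Total = 208.9 + 16766 + 1.881×10^5 + 1.614×10^5 = 3.6656×10^5 psi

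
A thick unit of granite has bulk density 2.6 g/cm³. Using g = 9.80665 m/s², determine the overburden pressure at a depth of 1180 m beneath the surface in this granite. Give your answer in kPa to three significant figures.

granite: 2600 kg/m³ × 9.80665 m/s² × 1180 m = 3.009×10^7 Pa = 30087 kPa

30100 kPa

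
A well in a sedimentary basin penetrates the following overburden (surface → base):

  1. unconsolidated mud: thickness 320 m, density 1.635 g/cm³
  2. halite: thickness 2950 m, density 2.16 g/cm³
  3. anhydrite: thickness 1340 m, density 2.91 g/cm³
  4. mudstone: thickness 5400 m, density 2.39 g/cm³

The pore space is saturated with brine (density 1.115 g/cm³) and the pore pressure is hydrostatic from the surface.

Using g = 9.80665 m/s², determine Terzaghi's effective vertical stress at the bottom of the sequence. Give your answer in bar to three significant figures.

Overburden (lithostatic) stress σ_v:
unconsolidated mud: 1635 kg/m³ × 9.80665 m/s² × 320 m = 5.131×10^6 Pa = 5.131 MPa
halite: 2160 kg/m³ × 9.80665 m/s² × 2950 m = 6.249×10^7 Pa = 62.49 MPa
anhydrite: 2910 kg/m³ × 9.80665 m/s² × 1340 m = 3.824×10^7 Pa = 38.24 MPa
mudstone: 2390 kg/m³ × 9.80665 m/s² × 5400 m = 1.266×10^8 Pa = 126.6 MPa
Total = 5.131 + 62.49 + 38.24 + 126.6 = 232.42 MPa
Pore pressure P_p = 1115 kg/m³ × 9.80665 m/s² × 10010 m = 1.095×10^8 Pa = 109.5 MPa
Effective stress σ' = σ_v − P_p = 232.4 − 109.5 = 122.97 MPa = 1229.7 bar

1230 bar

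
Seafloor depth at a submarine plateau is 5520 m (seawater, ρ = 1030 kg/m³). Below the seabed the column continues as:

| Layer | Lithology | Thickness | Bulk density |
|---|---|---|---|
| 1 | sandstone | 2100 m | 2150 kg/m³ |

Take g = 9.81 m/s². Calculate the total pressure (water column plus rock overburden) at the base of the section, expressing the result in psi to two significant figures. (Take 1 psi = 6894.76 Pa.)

15000 psi

seawater: 1030 kg/m³ × 9.81 m/s² × 5520 m = 5.578×10^7 Pa = 8090 psi
sandstone: 2150 kg/m³ × 9.81 m/s² × 2100 m = 4.429×10^7 Pa = 6424 psi
Total = 8090 + 6424 = 14514 psi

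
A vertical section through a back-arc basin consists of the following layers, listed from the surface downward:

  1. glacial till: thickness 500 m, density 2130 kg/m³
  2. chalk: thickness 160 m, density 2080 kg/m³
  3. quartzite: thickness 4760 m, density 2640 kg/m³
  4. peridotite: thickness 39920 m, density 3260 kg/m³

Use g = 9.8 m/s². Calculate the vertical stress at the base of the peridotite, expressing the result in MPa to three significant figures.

1410 MPa

glacial till: 2130 kg/m³ × 9.8 m/s² × 500 m = 1.044×10^7 Pa = 10.44 MPa
chalk: 2080 kg/m³ × 9.8 m/s² × 160 m = 3.261×10^6 Pa = 3.261 MPa
quartzite: 2640 kg/m³ × 9.8 m/s² × 4760 m = 1.232×10^8 Pa = 123.2 MPa
peridotite: 3260 kg/m³ × 9.8 m/s² × 39920 m = 1.275×10^9 Pa = 1275 MPa
Total = 10.44 + 3.261 + 123.2 + 1275 = 1412.2 MPa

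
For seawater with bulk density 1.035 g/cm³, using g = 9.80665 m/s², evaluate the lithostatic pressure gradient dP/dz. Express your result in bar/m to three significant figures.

dP/dz = ρg = 1035 kg/m³ × 9.80665 m/s² = 10150 Pa/m
= 10150 Pa/m × (1 bar/m / 1.0000×10^5 Pa/m) = 0.10150 bar/m

0.101 bar/m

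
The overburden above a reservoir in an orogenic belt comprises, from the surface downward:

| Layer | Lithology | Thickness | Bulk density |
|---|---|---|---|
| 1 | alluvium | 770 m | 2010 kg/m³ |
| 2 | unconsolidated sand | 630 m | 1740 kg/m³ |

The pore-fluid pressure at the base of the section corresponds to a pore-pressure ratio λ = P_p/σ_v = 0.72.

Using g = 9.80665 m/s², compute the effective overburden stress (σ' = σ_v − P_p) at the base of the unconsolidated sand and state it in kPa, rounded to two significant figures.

7300 kPa

Overburden (lithostatic) stress σ_v:
alluvium: 2010 kg/m³ × 9.80665 m/s² × 770 m = 1.518×10^7 Pa = 15.18 MPa
unconsolidated sand: 1740 kg/m³ × 9.80665 m/s² × 630 m = 1.075×10^7 Pa = 10.75 MPa
Total = 15.18 + 10.75 = 25.928 MPa
Pore pressure P_p = λ·σ_v = 0.72 × 25.93 MPa = 18.67 MPa
Effective stress σ' = σ_v − P_p = 25.93 − 18.67 = 7.2598 MPa = 7259.8 kPa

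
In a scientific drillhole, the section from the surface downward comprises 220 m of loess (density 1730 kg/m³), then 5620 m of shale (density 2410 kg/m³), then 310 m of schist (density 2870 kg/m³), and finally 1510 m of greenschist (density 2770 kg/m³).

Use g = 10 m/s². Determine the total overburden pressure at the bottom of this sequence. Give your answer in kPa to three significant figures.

loess: 1730 kg/m³ × 10 m/s² × 220 m = 3.806×10^6 Pa = 3806 kPa
shale: 2410 kg/m³ × 10 m/s² × 5620 m = 1.354×10^8 Pa = 1.354×10^5 kPa
schist: 2870 kg/m³ × 10 m/s² × 310 m = 8.897×10^6 Pa = 8897 kPa
greenschist: 2770 kg/m³ × 10 m/s² × 1510 m = 4.183×10^7 Pa = 41827 kPa
Total = 3806 + 1.354×10^5 + 8897 + 41827 = 1.8997×10^5 kPa

190000 kPa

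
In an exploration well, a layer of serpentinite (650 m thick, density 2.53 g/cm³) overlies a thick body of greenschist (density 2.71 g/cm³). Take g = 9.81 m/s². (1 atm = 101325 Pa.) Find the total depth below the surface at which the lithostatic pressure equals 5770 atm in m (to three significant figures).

22000 m

Pressure at base of upper layers: 2530×9.81×650 = 1.613×10^7 Pa = 159.2 atm
Remaining pressure to be supplied by greenschist: 5.846×10^8 − 1.613×10^7 = 5.685×10^8 Pa
Additional depth in greenschist = 5.685×10^8 Pa / (2710 kg/m³ × 9.81 m/s²) = 21385 m
Total depth = 650 m + 21385 m = 22035 m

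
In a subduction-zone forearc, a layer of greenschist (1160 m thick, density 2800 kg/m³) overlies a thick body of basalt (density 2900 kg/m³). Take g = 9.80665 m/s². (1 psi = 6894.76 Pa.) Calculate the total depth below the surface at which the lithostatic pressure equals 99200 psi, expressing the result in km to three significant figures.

24.1 km

Pressure at base of upper layers: 2800×9.80665×1160 = 3.185×10^7 Pa = 4620 psi
Remaining pressure to be supplied by basalt: 6.840×10^8 − 3.185×10^7 = 6.521×10^8 Pa
Additional depth in basalt = 6.521×10^8 Pa / (2900 kg/m³ × 9.80665 m/s²) = 22930 m
Total depth = 1160 m + 22930 m = 24090 m
= 24.090 km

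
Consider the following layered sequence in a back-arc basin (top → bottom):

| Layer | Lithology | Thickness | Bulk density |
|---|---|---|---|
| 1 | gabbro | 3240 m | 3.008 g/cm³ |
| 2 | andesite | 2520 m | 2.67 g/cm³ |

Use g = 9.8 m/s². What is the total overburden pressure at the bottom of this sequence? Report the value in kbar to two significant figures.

1.6 kbar

gabbro: 3008 kg/m³ × 9.8 m/s² × 3240 m = 9.551×10^7 Pa = 0.9551 kbar
andesite: 2670 kg/m³ × 9.8 m/s² × 2520 m = 6.594×10^7 Pa = 0.6594 kbar
Total = 0.9551 + 0.6594 = 1.6145 kbar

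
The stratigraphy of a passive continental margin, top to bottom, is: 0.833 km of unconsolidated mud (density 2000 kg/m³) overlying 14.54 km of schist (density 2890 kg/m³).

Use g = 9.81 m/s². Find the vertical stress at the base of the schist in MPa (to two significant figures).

unconsolidated mud: 2000 kg/m³ × 9.81 m/s² × 833 m = 1.634×10^7 Pa = 16.34 MPa
schist: 2890 kg/m³ × 9.81 m/s² × 14540 m = 4.122×10^8 Pa = 412.2 MPa
Total = 16.34 + 412.2 = 428.57 MPa

430 MPa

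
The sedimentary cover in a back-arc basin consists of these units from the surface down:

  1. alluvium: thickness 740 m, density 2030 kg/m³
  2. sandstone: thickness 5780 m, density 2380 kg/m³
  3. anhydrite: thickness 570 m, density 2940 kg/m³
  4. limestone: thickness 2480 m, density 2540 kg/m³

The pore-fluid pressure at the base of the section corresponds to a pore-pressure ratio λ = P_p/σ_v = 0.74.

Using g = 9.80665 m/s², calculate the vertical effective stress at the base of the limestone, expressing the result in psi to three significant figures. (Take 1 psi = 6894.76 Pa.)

8590 psi

Overburden (lithostatic) stress σ_v:
alluvium: 2030 kg/m³ × 9.80665 m/s² × 740 m = 1.473×10^7 Pa = 14.73 MPa
sandstone: 2380 kg/m³ × 9.80665 m/s² × 5780 m = 1.349×10^8 Pa = 134.9 MPa
anhydrite: 2940 kg/m³ × 9.80665 m/s² × 570 m = 1.643×10^7 Pa = 16.43 MPa
limestone: 2540 kg/m³ × 9.80665 m/s² × 2480 m = 6.177×10^7 Pa = 61.77 MPa
Total = 14.73 + 134.9 + 16.43 + 61.77 = 227.84 MPa
Pore pressure P_p = λ·σ_v = 0.74 × 227.8 MPa = 168.6 MPa
Effective stress σ' = σ_v − P_p = 227.8 − 168.6 = 59.239 MPa = 8591.9 psi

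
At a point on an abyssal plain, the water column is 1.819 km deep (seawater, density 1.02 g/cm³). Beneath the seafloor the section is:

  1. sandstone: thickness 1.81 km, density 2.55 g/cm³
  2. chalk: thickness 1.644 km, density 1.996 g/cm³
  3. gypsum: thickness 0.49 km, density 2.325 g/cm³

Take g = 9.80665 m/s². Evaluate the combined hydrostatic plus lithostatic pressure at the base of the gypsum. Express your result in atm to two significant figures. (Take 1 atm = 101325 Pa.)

seawater: 1020 kg/m³ × 9.80665 m/s² × 1819 m = 1.820×10^7 Pa = 179.6 atm
sandstone: 2550 kg/m³ × 9.80665 m/s² × 1810 m = 4.526×10^7 Pa = 446.7 atm
chalk: 1996 kg/m³ × 9.80665 m/s² × 1644 m = 3.218×10^7 Pa = 317.6 atm
gypsum: 2325 kg/m³ × 9.80665 m/s² × 490 m = 1.117×10^7 Pa = 110.3 atm
Total = 179.6 + 446.7 + 317.6 + 110.3 = 1054.1 atm

1100 atm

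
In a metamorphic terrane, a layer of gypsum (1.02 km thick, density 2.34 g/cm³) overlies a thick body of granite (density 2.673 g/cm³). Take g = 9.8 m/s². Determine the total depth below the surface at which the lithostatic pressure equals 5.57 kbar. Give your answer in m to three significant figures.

21400 m

Pressure at base of upper layers: 2340×9.8×1020 = 2.339×10^7 Pa = 0.2339 kbar
Remaining pressure to be supplied by granite: 5.570×10^8 − 2.339×10^7 = 5.336×10^8 Pa
Additional depth in granite = 5.336×10^8 Pa / (2673 kg/m³ × 9.8 m/s²) = 20370 m
Total depth = 1020 m + 20370 m = 21390 m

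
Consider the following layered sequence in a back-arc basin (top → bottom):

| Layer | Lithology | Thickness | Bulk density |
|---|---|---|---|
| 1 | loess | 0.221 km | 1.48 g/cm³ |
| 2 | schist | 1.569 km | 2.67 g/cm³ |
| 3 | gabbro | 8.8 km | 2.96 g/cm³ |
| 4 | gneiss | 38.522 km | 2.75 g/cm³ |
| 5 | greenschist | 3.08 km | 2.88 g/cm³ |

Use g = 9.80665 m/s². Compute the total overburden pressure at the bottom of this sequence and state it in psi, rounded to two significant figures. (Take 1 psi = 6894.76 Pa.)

210000 psi

loess: 1480 kg/m³ × 9.80665 m/s² × 221 m = 3.208×10^6 Pa = 465.2 psi
schist: 2670 kg/m³ × 9.80665 m/s² × 1569 m = 4.108×10^7 Pa = 5958 psi
gabbro: 2960 kg/m³ × 9.80665 m/s² × 8800 m = 2.554×10^8 Pa = 37049 psi
gneiss: 2750 kg/m³ × 9.80665 m/s² × 38522 m = 1.039×10^9 Pa = 1.507×10^5 psi
greenschist: 2880 kg/m³ × 9.80665 m/s² × 3080 m = 8.699×10^7 Pa = 12617 psi
Total = 465.2 + 5958 + 37049 + 1.507×10^5 + 12617 = 2.0677×10^5 psi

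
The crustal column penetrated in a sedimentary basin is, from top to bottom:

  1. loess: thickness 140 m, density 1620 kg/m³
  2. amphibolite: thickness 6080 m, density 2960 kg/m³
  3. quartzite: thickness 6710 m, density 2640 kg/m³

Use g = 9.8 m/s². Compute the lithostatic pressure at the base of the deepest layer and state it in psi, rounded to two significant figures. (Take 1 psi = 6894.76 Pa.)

51000 psi

loess: 1620 kg/m³ × 9.8 m/s² × 140 m = 2.223×10^6 Pa = 322.4 psi
amphibolite: 2960 kg/m³ × 9.8 m/s² × 6080 m = 1.764×10^8 Pa = 25580 psi
quartzite: 2640 kg/m³ × 9.8 m/s² × 6710 m = 1.736×10^8 Pa = 25179 psi
Total = 322.4 + 25580 + 25179 = 51081 psi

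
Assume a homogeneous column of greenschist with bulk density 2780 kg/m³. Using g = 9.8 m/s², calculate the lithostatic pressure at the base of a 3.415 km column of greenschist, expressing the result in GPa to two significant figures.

greenschist: 2780 kg/m³ × 9.8 m/s² × 3415 m = 9.304×10^7 Pa = 0.09304 GPa

0.093 GPa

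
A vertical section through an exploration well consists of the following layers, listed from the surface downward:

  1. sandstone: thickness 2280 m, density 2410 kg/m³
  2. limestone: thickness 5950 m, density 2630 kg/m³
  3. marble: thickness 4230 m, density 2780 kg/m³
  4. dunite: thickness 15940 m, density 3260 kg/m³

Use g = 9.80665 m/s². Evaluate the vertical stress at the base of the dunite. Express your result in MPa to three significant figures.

sandstone: 2410 kg/m³ × 9.80665 m/s² × 2280 m = 5.389×10^7 Pa = 53.89 MPa
limestone: 2630 kg/m³ × 9.80665 m/s² × 5950 m = 1.535×10^8 Pa = 153.5 MPa
marble: 2780 kg/m³ × 9.80665 m/s² × 4230 m = 1.153×10^8 Pa = 115.3 MPa
dunite: 3260 kg/m³ × 9.80665 m/s² × 15940 m = 5.096×10^8 Pa = 509.6 MPa
Total = 53.89 + 153.5 + 115.3 + 509.6 = 832.26 MPa

832 MPa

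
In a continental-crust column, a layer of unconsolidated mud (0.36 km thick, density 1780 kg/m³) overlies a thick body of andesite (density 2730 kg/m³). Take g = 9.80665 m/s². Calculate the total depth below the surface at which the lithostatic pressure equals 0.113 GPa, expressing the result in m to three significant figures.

4350 m

Pressure at base of upper layers: 1780×9.80665×360 = 6.284×10^6 Pa = 6.284×10^-3 GPa
Remaining pressure to be supplied by andesite: 1.130×10^8 − 6.284×10^6 = 1.067×10^8 Pa
Additional depth in andesite = 1.067×10^8 Pa / (2730 kg/m³ × 9.80665 m/s²) = 3986.1 m
Total depth = 360 m + 3986.1 m = 4346.1 m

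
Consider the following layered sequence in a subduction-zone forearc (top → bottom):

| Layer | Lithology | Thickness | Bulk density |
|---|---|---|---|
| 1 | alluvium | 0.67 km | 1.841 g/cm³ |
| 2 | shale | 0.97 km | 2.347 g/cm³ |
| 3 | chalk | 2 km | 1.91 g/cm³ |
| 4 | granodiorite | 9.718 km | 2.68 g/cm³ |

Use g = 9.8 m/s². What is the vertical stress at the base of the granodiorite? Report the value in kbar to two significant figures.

3.3 kbar

alluvium: 1841 kg/m³ × 9.8 m/s² × 670 m = 1.209×10^7 Pa = 0.1209 kbar
shale: 2347 kg/m³ × 9.8 m/s² × 970 m = 2.231×10^7 Pa = 0.2231 kbar
chalk: 1910 kg/m³ × 9.8 m/s² × 2000 m = 3.744×10^7 Pa = 0.3744 kbar
granodiorite: 2680 kg/m³ × 9.8 m/s² × 9718 m = 2.552×10^8 Pa = 2.552 kbar
Total = 0.1209 + 0.2231 + 0.3744 + 2.552 = 3.2707 kbar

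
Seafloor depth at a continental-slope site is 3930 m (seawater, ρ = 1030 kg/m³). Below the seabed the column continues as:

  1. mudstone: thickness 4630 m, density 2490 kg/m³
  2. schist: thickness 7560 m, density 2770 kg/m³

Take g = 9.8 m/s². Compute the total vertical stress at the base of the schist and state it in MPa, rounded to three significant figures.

seawater: 1030 kg/m³ × 9.8 m/s² × 3930 m = 3.967×10^7 Pa = 39.67 MPa
mudstone: 2490 kg/m³ × 9.8 m/s² × 4630 m = 1.130×10^8 Pa = 113.0 MPa
schist: 2770 kg/m³ × 9.8 m/s² × 7560 m = 2.052×10^8 Pa = 205.2 MPa
Total = 39.67 + 113.0 + 205.2 = 357.87 MPa

358 MPa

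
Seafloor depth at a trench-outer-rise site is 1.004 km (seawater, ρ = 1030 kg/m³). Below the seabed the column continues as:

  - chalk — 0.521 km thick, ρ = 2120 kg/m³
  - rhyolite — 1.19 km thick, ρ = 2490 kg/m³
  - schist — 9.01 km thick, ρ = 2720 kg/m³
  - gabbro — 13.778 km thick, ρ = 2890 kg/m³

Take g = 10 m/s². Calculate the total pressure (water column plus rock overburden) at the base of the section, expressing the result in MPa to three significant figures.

694 MPa

seawater: 1030 kg/m³ × 10 m/s² × 1004 m = 1.034×10^7 Pa = 10.34 MPa
chalk: 2120 kg/m³ × 10 m/s² × 521 m = 1.105×10^7 Pa = 11.05 MPa
rhyolite: 2490 kg/m³ × 10 m/s² × 1190 m = 2.963×10^7 Pa = 29.63 MPa
schist: 2720 kg/m³ × 10 m/s² × 9010 m = 2.451×10^8 Pa = 245.1 MPa
gabbro: 2890 kg/m³ × 10 m/s² × 13778 m = 3.982×10^8 Pa = 398.2 MPa
Total = 10.34 + 11.05 + 29.63 + 245.1 + 398.2 = 694.27 MPa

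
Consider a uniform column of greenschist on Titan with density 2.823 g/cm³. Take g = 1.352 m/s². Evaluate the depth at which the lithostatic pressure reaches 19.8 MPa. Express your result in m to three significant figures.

5190 m

h = P/(ρg) = 19.8 MPa / (2823 kg/m³ × 1.352 m/s²) = 1.980×10^7 Pa / 3816.7 Pa/m = 5187.7 m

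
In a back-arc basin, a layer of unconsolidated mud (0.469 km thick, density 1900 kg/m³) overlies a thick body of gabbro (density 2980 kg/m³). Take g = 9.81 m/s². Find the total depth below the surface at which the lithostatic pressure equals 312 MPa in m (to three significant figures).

10800 m

Pressure at base of upper layers: 1900×9.81×469 = 8.742×10^6 Pa = 8.742 MPa
Remaining pressure to be supplied by gabbro: 3.120×10^8 − 8.742×10^6 = 3.033×10^8 Pa
Additional depth in gabbro = 3.033×10^8 Pa / (2980 kg/m³ × 9.81 m/s²) = 10374 m
Total depth = 469 m + 10374 m = 10843 m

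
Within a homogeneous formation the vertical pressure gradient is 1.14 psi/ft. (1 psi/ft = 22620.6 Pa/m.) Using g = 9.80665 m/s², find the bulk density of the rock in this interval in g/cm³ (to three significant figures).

ρ = (dP/dz)/g = 1.14 psi/ft / 9.80665 m/s² = 25787 Pa/m / 9.80665 m/s² = 2629.6 kg/m³
= 2.630 g/cm³

2.63 g/cm³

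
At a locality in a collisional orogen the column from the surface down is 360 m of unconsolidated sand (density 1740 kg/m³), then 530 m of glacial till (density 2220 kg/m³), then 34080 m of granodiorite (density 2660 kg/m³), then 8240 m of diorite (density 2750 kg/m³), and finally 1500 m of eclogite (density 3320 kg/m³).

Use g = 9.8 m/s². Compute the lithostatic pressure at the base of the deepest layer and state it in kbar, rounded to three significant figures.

unconsolidated sand: 1740 kg/m³ × 9.8 m/s² × 360 m = 6.139×10^6 Pa = 0.06139 kbar
glacial till: 2220 kg/m³ × 9.8 m/s² × 530 m = 1.153×10^7 Pa = 0.1153 kbar
granodiorite: 2660 kg/m³ × 9.8 m/s² × 34080 m = 8.884×10^8 Pa = 8.884 kbar
diorite: 2750 kg/m³ × 9.8 m/s² × 8240 m = 2.221×10^8 Pa = 2.221 kbar
eclogite: 3320 kg/m³ × 9.8 m/s² × 1500 m = 4.880×10^7 Pa = 0.4880 kbar
Total = 0.06139 + 0.1153 + 8.884 + 2.221 + 0.4880 = 11.769 kbar

11.8 kbar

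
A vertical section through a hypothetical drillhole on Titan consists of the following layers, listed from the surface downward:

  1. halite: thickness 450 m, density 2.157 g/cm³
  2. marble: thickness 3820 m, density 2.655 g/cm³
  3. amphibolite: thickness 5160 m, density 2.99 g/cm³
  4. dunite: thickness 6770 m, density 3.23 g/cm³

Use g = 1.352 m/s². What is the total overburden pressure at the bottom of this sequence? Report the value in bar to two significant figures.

650 bar

halite: 2157 kg/m³ × 1.352 m/s² × 450 m = 1.312×10^6 Pa = 13.12 bar
marble: 2655 kg/m³ × 1.352 m/s² × 3820 m = 1.371×10^7 Pa = 137.1 bar
amphibolite: 2990 kg/m³ × 1.352 m/s² × 5160 m = 2.086×10^7 Pa = 208.6 bar
dunite: 3230 kg/m³ × 1.352 m/s² × 6770 m = 2.956×10^7 Pa = 295.6 bar
Total = 13.12 + 137.1 + 208.6 + 295.6 = 654.48 bar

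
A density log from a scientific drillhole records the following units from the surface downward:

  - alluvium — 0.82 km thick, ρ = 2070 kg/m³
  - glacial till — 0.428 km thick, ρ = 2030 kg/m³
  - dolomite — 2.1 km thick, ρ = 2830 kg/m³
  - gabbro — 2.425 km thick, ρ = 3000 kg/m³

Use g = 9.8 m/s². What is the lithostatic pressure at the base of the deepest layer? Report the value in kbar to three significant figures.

1.55 kbar

alluvium: 2070 kg/m³ × 9.8 m/s² × 820 m = 1.663×10^7 Pa = 0.1663 kbar
glacial till: 2030 kg/m³ × 9.8 m/s² × 428 m = 8.515×10^6 Pa = 0.08515 kbar
dolomite: 2830 kg/m³ × 9.8 m/s² × 2100 m = 5.824×10^7 Pa = 0.5824 kbar
gabbro: 3000 kg/m³ × 9.8 m/s² × 2425 m = 7.130×10^7 Pa = 0.7130 kbar
Total = 0.1663 + 0.08515 + 0.5824 + 0.7130 = 1.5469 kbar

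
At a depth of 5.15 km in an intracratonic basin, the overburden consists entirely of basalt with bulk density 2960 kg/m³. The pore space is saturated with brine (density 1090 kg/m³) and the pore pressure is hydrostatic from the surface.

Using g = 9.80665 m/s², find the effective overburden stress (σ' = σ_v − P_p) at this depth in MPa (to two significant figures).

94 MPa

Overburden (lithostatic) stress σ_v:
basalt: 2960 kg/m³ × 9.80665 m/s² × 5150 m = 1.495×10^8 Pa = 149.5 MPa
Pore pressure P_p = 1090 kg/m³ × 9.80665 m/s² × 5150 m = 5.505×10^7 Pa = 55.05 MPa
Effective stress σ' = σ_v − P_p = 149.5 − 55.05 = 94.443 MPa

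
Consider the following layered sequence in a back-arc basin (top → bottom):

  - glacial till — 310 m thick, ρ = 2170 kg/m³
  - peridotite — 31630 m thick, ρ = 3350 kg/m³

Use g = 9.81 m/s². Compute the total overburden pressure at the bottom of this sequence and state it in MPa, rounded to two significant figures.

glacial till: 2170 kg/m³ × 9.81 m/s² × 310 m = 6.599×10^6 Pa = 6.599 MPa
peridotite: 3350 kg/m³ × 9.81 m/s² × 31630 m = 1.039×10^9 Pa = 1039 MPa
Total = 6.599 + 1039 = 1046.1 MPa

1000 MPa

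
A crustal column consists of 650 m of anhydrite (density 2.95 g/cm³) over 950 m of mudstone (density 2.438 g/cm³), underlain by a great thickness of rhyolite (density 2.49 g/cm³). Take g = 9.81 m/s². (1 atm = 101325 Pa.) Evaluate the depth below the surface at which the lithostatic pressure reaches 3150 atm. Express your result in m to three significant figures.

13000 m

Pressure at base of upper layers: 2950×9.81×650 + 2438×9.81×950 = 4.153×10^7 Pa = 409.9 atm
Remaining pressure to be supplied by rhyolite: 3.192×10^8 − 4.153×10^7 = 2.776×10^8 Pa
Additional depth in rhyolite = 2.776×10^8 Pa / (2490 kg/m³ × 9.81 m/s²) = 11366 m
Total depth = 1600 m + 11366 m = 12966 m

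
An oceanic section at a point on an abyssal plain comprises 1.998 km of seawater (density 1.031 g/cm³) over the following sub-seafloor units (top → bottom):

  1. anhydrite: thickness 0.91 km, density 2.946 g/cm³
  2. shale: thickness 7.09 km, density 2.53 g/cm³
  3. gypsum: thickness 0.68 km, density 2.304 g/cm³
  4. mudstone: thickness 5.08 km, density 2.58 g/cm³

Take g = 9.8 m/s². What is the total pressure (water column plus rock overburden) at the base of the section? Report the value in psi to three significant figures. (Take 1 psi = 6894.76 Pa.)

53100 psi

seawater: 1031 kg/m³ × 9.8 m/s² × 1998 m = 2.019×10^7 Pa = 2928 psi
anhydrite: 2946 kg/m³ × 9.8 m/s² × 910 m = 2.627×10^7 Pa = 3810 psi
shale: 2530 kg/m³ × 9.8 m/s² × 7090 m = 1.758×10^8 Pa = 25496 psi
gypsum: 2304 kg/m³ × 9.8 m/s² × 680 m = 1.535×10^7 Pa = 2227 psi
mudstone: 2580 kg/m³ × 9.8 m/s² × 5080 m = 1.284×10^8 Pa = 18629 psi
Total = 2928 + 3810 + 25496 + 2227 + 18629 = 53090 psi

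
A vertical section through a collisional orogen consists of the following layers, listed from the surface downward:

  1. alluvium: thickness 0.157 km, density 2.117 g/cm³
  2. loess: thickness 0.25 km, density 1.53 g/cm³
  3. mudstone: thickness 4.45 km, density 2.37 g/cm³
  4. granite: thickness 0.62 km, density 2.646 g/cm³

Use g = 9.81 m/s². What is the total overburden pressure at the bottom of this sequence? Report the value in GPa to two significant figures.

alluvium: 2117 kg/m³ × 9.81 m/s² × 157 m = 3.261×10^6 Pa = 3.261×10^-3 GPa
loess: 1530 kg/m³ × 9.81 m/s² × 250 m = 3.752×10^6 Pa = 3.752×10^-3 GPa
mudstone: 2370 kg/m³ × 9.81 m/s² × 4450 m = 1.035×10^8 Pa = 0.1035 GPa
granite: 2646 kg/m³ × 9.81 m/s² × 620 m = 1.609×10^7 Pa = 0.01609 GPa
Total = 3.261×10^-3 + 3.752×10^-3 + 0.1035 + 0.01609 = 0.12657 GPa

0.13 GPa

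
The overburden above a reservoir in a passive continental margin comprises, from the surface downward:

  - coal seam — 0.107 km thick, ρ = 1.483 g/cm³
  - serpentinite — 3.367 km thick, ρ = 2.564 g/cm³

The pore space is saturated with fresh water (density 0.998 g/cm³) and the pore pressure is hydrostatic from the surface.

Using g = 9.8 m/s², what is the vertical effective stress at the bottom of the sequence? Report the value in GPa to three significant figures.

Overburden (lithostatic) stress σ_v:
coal seam: 1483 kg/m³ × 9.8 m/s² × 107 m = 1.555×10^6 Pa = 1.555 MPa
serpentinite: 2564 kg/m³ × 9.8 m/s² × 3367 m = 8.460×10^7 Pa = 84.60 MPa
Total = 1.555 + 84.60 = 86.158 MPa
Pore pressure P_p = 998 kg/m³ × 9.8 m/s² × 3474 m = 3.398×10^7 Pa = 33.98 MPa
Effective stress σ' = σ_v − P_p = 86.16 − 33.98 = 52.181 MPa = 0.052181 GPa

0.0522 GPa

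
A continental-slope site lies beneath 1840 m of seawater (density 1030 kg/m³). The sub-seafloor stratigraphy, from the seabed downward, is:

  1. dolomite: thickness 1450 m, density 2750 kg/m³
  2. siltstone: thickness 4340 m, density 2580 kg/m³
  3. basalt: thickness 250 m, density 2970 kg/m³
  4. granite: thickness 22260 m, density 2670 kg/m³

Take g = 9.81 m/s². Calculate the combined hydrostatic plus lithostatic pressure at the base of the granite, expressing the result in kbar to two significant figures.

7.6 kbar

seawater: 1030 kg/m³ × 9.81 m/s² × 1840 m = 1.859×10^7 Pa = 0.1859 kbar
dolomite: 2750 kg/m³ × 9.81 m/s² × 1450 m = 3.912×10^7 Pa = 0.3912 kbar
siltstone: 2580 kg/m³ × 9.81 m/s² × 4340 m = 1.098×10^8 Pa = 1.098 kbar
basalt: 2970 kg/m³ × 9.81 m/s² × 250 m = 7.284×10^6 Pa = 0.07284 kbar
granite: 2670 kg/m³ × 9.81 m/s² × 22260 m = 5.830×10^8 Pa = 5.830 kbar
Total = 0.1859 + 0.3912 + 1.098 + 0.07284 + 5.830 = 7.5789 kbar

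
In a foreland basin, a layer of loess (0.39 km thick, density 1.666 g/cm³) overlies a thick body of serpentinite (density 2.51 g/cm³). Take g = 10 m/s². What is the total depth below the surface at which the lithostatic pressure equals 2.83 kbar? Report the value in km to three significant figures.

Pressure at base of upper layers: 1666×10×390 = 6.497×10^6 Pa = 0.06497 kbar
Remaining pressure to be supplied by serpentinite: 2.830×10^8 − 6.497×10^6 = 2.765×10^8 Pa
Additional depth in serpentinite = 2.765×10^8 Pa / (2510 kg/m³ × 10 m/s²) = 11016 m
Total depth = 390 m + 11016 m = 11406 m
= 11.406 km

11.4 km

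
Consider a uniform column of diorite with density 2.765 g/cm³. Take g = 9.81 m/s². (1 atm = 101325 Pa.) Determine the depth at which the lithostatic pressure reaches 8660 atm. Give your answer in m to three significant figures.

h = P/(ρg) = 8660 atm / (2765 kg/m³ × 9.81 m/s²) = 8.775×10^8 Pa / 27125 Pa/m = 32350 m

32300 m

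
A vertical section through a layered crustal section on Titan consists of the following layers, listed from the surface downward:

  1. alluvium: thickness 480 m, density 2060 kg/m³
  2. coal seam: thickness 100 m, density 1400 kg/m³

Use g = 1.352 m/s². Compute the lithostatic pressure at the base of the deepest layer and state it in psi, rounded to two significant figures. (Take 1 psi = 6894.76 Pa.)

alluvium: 2060 kg/m³ × 1.352 m/s² × 480 m = 1.337×10^6 Pa = 193.9 psi
coal seam: 1400 kg/m³ × 1.352 m/s² × 100 m = 1.893×10^5 Pa = 27.45 psi
Total = 193.9 + 27.45 = 221.35 psi

220 psi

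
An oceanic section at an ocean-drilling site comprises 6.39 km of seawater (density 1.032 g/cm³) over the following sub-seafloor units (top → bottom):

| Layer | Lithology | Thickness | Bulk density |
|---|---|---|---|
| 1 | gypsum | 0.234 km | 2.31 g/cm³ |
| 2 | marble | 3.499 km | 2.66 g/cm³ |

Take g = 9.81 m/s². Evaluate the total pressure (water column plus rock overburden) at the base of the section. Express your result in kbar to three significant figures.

1.61 kbar

seawater: 1032 kg/m³ × 9.81 m/s² × 6390 m = 6.469×10^7 Pa = 0.6469 kbar
gypsum: 2310 kg/m³ × 9.81 m/s² × 234 m = 5.303×10^6 Pa = 0.05303 kbar
marble: 2660 kg/m³ × 9.81 m/s² × 3499 m = 9.131×10^7 Pa = 0.9131 kbar
Total = 0.6469 + 0.05303 + 0.9131 = 1.6130 kbar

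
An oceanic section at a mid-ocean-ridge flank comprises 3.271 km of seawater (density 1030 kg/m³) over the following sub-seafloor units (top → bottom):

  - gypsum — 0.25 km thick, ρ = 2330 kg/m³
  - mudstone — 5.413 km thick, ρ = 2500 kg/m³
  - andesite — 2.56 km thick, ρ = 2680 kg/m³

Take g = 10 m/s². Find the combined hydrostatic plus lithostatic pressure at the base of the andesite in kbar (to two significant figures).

2.4 kbar

seawater: 1030 kg/m³ × 10 m/s² × 3271 m = 3.369×10^7 Pa = 0.3369 kbar
gypsum: 2330 kg/m³ × 10 m/s² × 250 m = 5.825×10^6 Pa = 0.05825 kbar
mudstone: 2500 kg/m³ × 10 m/s² × 5413 m = 1.353×10^8 Pa = 1.353 kbar
andesite: 2680 kg/m³ × 10 m/s² × 2560 m = 6.861×10^7 Pa = 0.6861 kbar
Total = 0.3369 + 0.05825 + 1.353 + 0.6861 = 2.4345 kbar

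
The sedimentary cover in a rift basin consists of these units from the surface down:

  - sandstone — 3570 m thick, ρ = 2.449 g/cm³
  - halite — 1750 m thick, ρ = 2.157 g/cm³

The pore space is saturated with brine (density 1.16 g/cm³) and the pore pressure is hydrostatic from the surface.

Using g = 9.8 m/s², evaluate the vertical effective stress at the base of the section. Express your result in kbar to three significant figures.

0.622 kbar

Overburden (lithostatic) stress σ_v:
sandstone: 2449 kg/m³ × 9.8 m/s² × 3570 m = 8.568×10^7 Pa = 85.68 MPa
halite: 2157 kg/m³ × 9.8 m/s² × 1750 m = 3.699×10^7 Pa = 36.99 MPa
Total = 85.68 + 36.99 = 122.67 MPa
Pore pressure P_p = 1160 kg/m³ × 9.8 m/s² × 5320 m = 6.048×10^7 Pa = 60.48 MPa
Effective stress σ' = σ_v − P_p = 122.7 − 60.48 = 62.196 MPa = 0.62196 kbar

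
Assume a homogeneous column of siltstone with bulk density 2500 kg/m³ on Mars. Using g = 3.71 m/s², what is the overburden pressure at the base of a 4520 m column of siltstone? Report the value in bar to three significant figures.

siltstone: 2500 kg/m³ × 3.71 m/s² × 4520 m = 4.192×10^7 Pa = 419.2 bar

419 bar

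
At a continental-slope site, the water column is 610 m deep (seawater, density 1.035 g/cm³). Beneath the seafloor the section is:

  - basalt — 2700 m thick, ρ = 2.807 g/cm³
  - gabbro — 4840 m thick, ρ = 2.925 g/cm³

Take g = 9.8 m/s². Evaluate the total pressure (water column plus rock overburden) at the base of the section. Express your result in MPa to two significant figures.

seawater: 1035 kg/m³ × 9.8 m/s² × 610 m = 6.187×10^6 Pa = 6.187 MPa
basalt: 2807 kg/m³ × 9.8 m/s² × 2700 m = 7.427×10^7 Pa = 74.27 MPa
gabbro: 2925 kg/m³ × 9.8 m/s² × 4840 m = 1.387×10^8 Pa = 138.7 MPa
Total = 6.187 + 74.27 + 138.7 = 219.20 MPa

220 MPa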